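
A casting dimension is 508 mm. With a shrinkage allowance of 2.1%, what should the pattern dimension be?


Formula: L_pattern = L_casting * (1 + shrinkage_rate/100)
Shrinkage factor = 1 + 2.1/100 = 1.021
L_pattern = 508 mm * 1.021 = 518.6680 mm


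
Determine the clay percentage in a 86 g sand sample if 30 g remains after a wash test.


Formula: Clay% = (W_total - W_washed) / W_total * 100
Clay mass = 86 - 30 = 56 g
Clay% = 56 / 86 * 100 = 65.1163%

65.1163%


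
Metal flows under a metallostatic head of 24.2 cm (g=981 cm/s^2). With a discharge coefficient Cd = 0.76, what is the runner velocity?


Formula: v = Cd * sqrt(2 * g * h)  (Torricelli with discharge coefficient)
2*g*h = 2 * 981 * 24.2 = 47480.4 cm^2/s^2
sqrt(47480.4) = 217.89998 cm/s
v = 0.76 * 217.89998 = 165.6040 cm/s

Final answer: 165.6040 cm/s


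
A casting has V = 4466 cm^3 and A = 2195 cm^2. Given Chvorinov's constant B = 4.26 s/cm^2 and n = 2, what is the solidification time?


Formula: t_s = B * (V/A)^n  (Chvorinov's rule, n=2)
Modulus M = V/A = 4466/2195 = 2.034624 cm
M^2 = 2.034624^2 = 4.139695 cm^2
t_s = 4.26 * 4.139695 = 17.6351 s

Final answer: 17.6351 s


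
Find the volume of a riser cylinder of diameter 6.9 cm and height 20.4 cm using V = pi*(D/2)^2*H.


Formula: V = pi * (D/2)^2 * H  (cylinder volume)
Radius = D/2 = 6.9/2 = 3.45 cm
V = pi * 3.45^2 * 20.4 = 762.8133 cm^3

Final answer: 762.8133 cm^3


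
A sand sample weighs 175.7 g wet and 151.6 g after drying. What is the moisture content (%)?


Formula: MC = (W_wet - W_dry) / W_wet * 100
Water mass = 175.7 - 151.6 = 24.1 g
MC = 24.1 / 175.7 * 100 = 13.7166%

13.7166%


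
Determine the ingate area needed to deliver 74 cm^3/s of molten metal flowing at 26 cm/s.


Formula: A_ingate = Q / v  (continuity equation)
A = 74 cm^3/s / 26 cm/s = 2.8462 cm^2

2.8462 cm^2


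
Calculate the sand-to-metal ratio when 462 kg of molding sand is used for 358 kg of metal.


Formula: Sand-to-Metal Ratio = W_sand / W_metal
Ratio = 462 kg / 358 kg = 1.2905


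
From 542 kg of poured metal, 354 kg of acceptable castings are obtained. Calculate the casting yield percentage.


Formula: Casting Yield = (W_good / W_total) * 100
Yield = (354 kg / 542 kg) * 100 = 65.3137%

65.3137%


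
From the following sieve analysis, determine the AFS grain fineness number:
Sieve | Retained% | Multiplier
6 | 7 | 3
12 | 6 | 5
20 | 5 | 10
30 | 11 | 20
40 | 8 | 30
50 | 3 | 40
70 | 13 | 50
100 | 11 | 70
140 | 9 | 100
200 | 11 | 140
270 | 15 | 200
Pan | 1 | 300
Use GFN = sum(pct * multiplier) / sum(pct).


Formula: GFN = sum(pct * multiplier) / sum(pct)
sum(pct * multiplier) = 7841
sum(pct) = 100
GFN = 7841 / 100 = 78.41

Answer: 78.41


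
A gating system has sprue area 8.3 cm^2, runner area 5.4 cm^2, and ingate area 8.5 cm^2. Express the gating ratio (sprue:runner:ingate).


Sprue:Runner:Ingate = 1 : 5.4/8.3 : 8.5/8.3 = 1:0.65:1.02

Answer: 1:0.65:1.02


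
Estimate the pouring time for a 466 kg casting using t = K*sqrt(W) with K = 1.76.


Formula: t = K * sqrt(W)
sqrt(W) = sqrt(466) = 21.58703
t = 1.76 * 21.58703 = 37.9932 s

Final answer: 37.9932 s


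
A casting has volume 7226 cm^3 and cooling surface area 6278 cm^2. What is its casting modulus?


Formula: Casting Modulus M = V / A
M = 7226 cm^3 / 6278 cm^2 = 1.1510 cm

Answer: 1.1510 cm


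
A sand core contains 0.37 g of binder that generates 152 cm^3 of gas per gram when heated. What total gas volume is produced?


Formula: V_gas = W_binder * gas_evolution_rate
V = 0.37 g * 152 cm^3/g = 56.2400 cm^3

Answer: 56.2400 cm^3


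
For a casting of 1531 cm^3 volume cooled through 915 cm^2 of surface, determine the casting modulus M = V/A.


Formula: Casting Modulus M = V / A
M = 1531 cm^3 / 915 cm^2 = 1.6732 cm

Answer: 1.6732 cm


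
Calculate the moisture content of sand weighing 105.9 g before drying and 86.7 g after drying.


Formula: MC = (W_wet - W_dry) / W_wet * 100
Water mass = 105.9 - 86.7 = 19.2 g
MC = 19.2 / 105.9 * 100 = 18.1303%

Answer: 18.1303%


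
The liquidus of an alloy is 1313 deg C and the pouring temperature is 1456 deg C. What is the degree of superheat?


Formula: Superheat = T_pour - T_melt
Superheat = 1456 - 1313 = 143 deg C

Answer: 143 deg C


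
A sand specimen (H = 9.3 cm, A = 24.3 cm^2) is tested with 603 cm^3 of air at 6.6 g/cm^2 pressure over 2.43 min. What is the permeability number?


Formula: Permeability Number P = (V * H) / (p * A * t)
Numerator: V * H = 603 * 9.3 = 5607.9
Denominator: p * A * t = 6.6 * 24.3 * 2.43 = 389.7234
P = 5607.9 / 389.7234 = 14.3894

14.3894


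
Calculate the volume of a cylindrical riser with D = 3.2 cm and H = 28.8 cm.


Formula: V = pi * (D/2)^2 * H  (cylinder volume)
Radius = D/2 = 3.2/2 = 1.6 cm
V = pi * 1.6^2 * 28.8 = 231.6233 cm^3

Answer: 231.6233 cm^3


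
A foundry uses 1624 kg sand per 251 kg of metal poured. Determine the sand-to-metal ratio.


Formula: Sand-to-Metal Ratio = W_sand / W_metal
Ratio = 1624 kg / 251 kg = 6.4701

Answer: 6.4701


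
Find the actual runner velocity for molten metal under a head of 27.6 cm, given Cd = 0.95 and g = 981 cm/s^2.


Formula: v = Cd * sqrt(2 * g * h)  (Torricelli with discharge coefficient)
2*g*h = 2 * 981 * 27.6 = 54151.2 cm^2/s^2
sqrt(54151.2) = 232.70410 cm/s
v = 0.95 * 232.70410 = 221.0689 cm/s

221.0689 cm/s


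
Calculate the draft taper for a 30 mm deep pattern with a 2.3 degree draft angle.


Formula: taper = depth * tan(draft_angle)
tan(2.3 deg) = 0.0401641
taper = 30 mm * 0.0401641 = 1.2049 mm

1.2049 mm


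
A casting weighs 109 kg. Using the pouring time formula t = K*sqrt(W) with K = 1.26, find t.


Formula: t = K * sqrt(W)
sqrt(W) = sqrt(109) = 10.44031
t = 1.26 * 10.44031 = 13.1548 s


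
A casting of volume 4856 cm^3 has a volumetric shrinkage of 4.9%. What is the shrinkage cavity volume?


Formula: V_shrink = V_casting * shrinkage_pct / 100
V_shrink = 4856 cm^3 * 4.9 / 100 = 237.9440 cm^3


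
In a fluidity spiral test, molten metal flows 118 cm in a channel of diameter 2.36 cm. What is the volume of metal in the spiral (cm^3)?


Formula: V = pi * (d/2)^2 * L  (cylinder volume)
Radius = 2.36/2 = 1.18 cm
V = pi * 1.18^2 * 118 = 516.1737 cm^3

516.1737 cm^3


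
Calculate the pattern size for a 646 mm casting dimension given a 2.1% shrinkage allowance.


Formula: L_pattern = L_casting * (1 + shrinkage_rate/100)
Shrinkage factor = 1 + 2.1/100 = 1.021
L_pattern = 646 mm * 1.021 = 659.5660 mm

659.5660 mm


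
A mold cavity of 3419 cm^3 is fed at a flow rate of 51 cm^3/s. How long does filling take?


Formula: t_fill = V_mold / Q_flow
t = 3419 cm^3 / 51 cm^3/s = 67.0392 s

Final answer: 67.0392 s


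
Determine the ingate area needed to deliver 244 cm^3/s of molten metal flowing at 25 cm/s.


Formula: A_ingate = Q / v  (continuity equation)
A = 244 cm^3/s / 25 cm/s = 9.7600 cm^2

9.7600 cm^2


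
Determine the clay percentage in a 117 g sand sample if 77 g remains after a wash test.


Formula: Clay% = (W_total - W_washed) / W_total * 100
Clay mass = 117 - 77 = 40 g
Clay% = 40 / 117 * 100 = 34.1880%


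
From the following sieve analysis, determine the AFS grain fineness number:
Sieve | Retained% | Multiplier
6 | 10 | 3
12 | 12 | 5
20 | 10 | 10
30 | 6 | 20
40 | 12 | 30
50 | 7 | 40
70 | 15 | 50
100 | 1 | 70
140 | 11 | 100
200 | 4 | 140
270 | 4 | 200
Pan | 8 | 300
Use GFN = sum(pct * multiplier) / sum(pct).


Formula: GFN = sum(pct * multiplier) / sum(pct)
sum(pct * multiplier) = 6630
sum(pct) = 100
GFN = 6630 / 100 = 66.30

Final answer: 66.30


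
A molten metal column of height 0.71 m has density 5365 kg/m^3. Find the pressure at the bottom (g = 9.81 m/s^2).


Formula: P = rho * g * h
rho * g = 5365 * 9.81 = 52630.65 N/m^3
P = 52630.65 * 0.71 = 37367.7615 Pa

Final answer: 37367.7615 Pa


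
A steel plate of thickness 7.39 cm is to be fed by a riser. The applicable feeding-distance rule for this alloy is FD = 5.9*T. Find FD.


Formula: FD = 5.9 * T  (riser feeding-distance rule)
FD = 5.9 * 7.39 cm = 43.6010 cm

43.6010 cm


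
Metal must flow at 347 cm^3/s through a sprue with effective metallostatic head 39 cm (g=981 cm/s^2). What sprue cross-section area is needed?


Formula: v = sqrt(2*g*h), A = Q/v
Velocity: v = sqrt(2 * 981 * 39) = sqrt(76518) = 276.6189 cm/s
Sprue area: A = Q / v = 347 / 276.6189 = 1.2544 cm^2

Final answer: 1.2544 cm^2


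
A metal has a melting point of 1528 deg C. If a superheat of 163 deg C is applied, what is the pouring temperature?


Formula: T_pour = T_melt + Superheat
T_pour = 1528 + 163 = 1691 deg C

1691 deg C


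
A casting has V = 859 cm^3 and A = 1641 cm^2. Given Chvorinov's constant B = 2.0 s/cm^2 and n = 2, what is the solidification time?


Formula: t_s = B * (V/A)^n  (Chvorinov's rule, n=2)
Modulus M = V/A = 859/1641 = 0.523461 cm
M^2 = 0.523461^2 = 0.274011 cm^2
t_s = 2.0 * 0.274011 = 0.5480 s

0.5480 s


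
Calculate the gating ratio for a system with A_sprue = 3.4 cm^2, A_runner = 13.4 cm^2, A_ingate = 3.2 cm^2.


Sprue:Runner:Ingate = 1 : 13.4/3.4 : 3.2/3.4 = 1:3.94:0.94

1:3.94:0.94


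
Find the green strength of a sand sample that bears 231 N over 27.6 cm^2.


Formula: Compressive Strength = Force / Area
Strength = 231 N / 27.6 cm^2 = 8.3696 N/cm^2

Answer: 8.3696 N/cm^2


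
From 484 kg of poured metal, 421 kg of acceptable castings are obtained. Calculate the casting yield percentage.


Formula: Casting Yield = (W_good / W_total) * 100
Yield = (421 kg / 484 kg) * 100 = 86.9835%


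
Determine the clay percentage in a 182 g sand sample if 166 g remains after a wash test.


Formula: Clay% = (W_total - W_washed) / W_total * 100
Clay mass = 182 - 166 = 16 g
Clay% = 16 / 182 * 100 = 8.7912%


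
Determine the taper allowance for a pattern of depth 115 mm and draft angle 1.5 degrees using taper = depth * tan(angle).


Formula: taper = depth * tan(draft_angle)
tan(1.5 deg) = 0.0261859
taper = 115 mm * 0.0261859 = 3.0114 mm

Final answer: 3.0114 mm


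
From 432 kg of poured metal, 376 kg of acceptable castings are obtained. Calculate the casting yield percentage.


Formula: Casting Yield = (W_good / W_total) * 100
Yield = (376 kg / 432 kg) * 100 = 87.0370%


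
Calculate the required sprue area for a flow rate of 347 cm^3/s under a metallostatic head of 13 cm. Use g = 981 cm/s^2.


Formula: v = sqrt(2*g*h), A = Q/v
Velocity: v = sqrt(2 * 981 * 13) = sqrt(25506) = 159.7060 cm/s
Sprue area: A = Q / v = 347 / 159.7060 = 2.1727 cm^2

2.1727 cm^2


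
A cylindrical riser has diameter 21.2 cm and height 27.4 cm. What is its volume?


Formula: V = pi * (D/2)^2 * H  (cylinder volume)
Radius = D/2 = 21.2/2 = 10.6 cm
V = pi * 10.6^2 * 27.4 = 9671.9082 cm^3

Final answer: 9671.9082 cm^3


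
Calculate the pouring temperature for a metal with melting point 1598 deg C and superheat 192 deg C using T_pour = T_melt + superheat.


Formula: T_pour = T_melt + Superheat
T_pour = 1598 + 192 = 1790 deg C


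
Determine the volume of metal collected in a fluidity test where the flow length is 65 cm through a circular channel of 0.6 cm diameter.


Formula: V = pi * (d/2)^2 * L  (cylinder volume)
Radius = 0.6/2 = 0.3 cm
V = pi * 0.3^2 * 65 = 18.3783 cm^3

Final answer: 18.3783 cm^3


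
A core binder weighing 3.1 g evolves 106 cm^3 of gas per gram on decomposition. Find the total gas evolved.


Formula: V_gas = W_binder * gas_evolution_rate
V = 3.1 g * 106 cm^3/g = 328.6000 cm^3

328.6000 cm^3


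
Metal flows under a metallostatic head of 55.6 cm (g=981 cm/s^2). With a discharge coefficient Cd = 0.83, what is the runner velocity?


Formula: v = Cd * sqrt(2 * g * h)  (Torricelli with discharge coefficient)
2*g*h = 2 * 981 * 55.6 = 109087.2 cm^2/s^2
sqrt(109087.2) = 330.28351 cm/s
v = 0.83 * 330.28351 = 274.1353 cm/s

274.1353 cm/s


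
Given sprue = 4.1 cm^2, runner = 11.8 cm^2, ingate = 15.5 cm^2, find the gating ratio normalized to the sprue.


Sprue:Runner:Ingate = 1 : 11.8/4.1 : 15.5/4.1 = 1:2.88:3.78


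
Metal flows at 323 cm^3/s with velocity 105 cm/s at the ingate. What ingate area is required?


Formula: A_ingate = Q / v  (continuity equation)
A = 323 cm^3/s / 105 cm/s = 3.0762 cm^2

3.0762 cm^2


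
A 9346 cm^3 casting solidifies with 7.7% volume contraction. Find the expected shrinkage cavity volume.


Formula: V_shrink = V_casting * shrinkage_pct / 100
V_shrink = 9346 cm^3 * 7.7 / 100 = 719.6420 cm^3

Final answer: 719.6420 cm^3


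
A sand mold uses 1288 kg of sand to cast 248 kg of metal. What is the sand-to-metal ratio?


Formula: Sand-to-Metal Ratio = W_sand / W_metal
Ratio = 1288 kg / 248 kg = 5.1935

Final answer: 5.1935


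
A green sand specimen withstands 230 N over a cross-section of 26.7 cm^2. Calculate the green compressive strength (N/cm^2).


Formula: Compressive Strength = Force / Area
Strength = 230 N / 26.7 cm^2 = 8.6142 N/cm^2

Final answer: 8.6142 N/cm^2


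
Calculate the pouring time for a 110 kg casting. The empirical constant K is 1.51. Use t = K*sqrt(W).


Formula: t = K * sqrt(W)
sqrt(W) = sqrt(110) = 10.48809
t = 1.51 * 10.48809 = 15.8370 s

Final answer: 15.8370 s


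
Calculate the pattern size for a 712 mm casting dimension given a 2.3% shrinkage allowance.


Formula: L_pattern = L_casting * (1 + shrinkage_rate/100)
Shrinkage factor = 1 + 2.3/100 = 1.023
L_pattern = 712 mm * 1.023 = 728.3760 mm

728.3760 mm


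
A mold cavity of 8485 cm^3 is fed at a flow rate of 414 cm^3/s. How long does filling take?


Formula: t_fill = V_mold / Q_flow
t = 8485 cm^3 / 414 cm^3/s = 20.4952 s

Answer: 20.4952 s


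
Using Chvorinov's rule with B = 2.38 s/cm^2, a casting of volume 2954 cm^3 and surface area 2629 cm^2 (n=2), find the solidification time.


Formula: t_s = B * (V/A)^n  (Chvorinov's rule, n=2)
Modulus M = V/A = 2954/2629 = 1.123621 cm
M^2 = 1.123621^2 = 1.262524 cm^2
t_s = 2.38 * 1.262524 = 3.0048 s


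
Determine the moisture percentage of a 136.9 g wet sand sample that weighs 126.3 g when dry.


Formula: MC = (W_wet - W_dry) / W_wet * 100
Water mass = 136.9 - 126.3 = 10.6 g
MC = 10.6 / 136.9 * 100 = 7.7429%

Answer: 7.7429%


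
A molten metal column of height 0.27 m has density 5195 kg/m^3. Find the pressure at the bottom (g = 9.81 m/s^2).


Formula: P = rho * g * h
rho * g = 5195 * 9.81 = 50962.95 N/m^3
P = 50962.95 * 0.27 = 13759.9965 Pa

Answer: 13759.9965 Pa


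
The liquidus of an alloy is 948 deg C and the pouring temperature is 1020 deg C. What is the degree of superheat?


Formula: Superheat = T_pour - T_melt
Superheat = 1020 - 948 = 72 deg C


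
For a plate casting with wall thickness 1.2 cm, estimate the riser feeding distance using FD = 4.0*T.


Formula: FD = 4.0 * T  (riser feeding-distance rule)
FD = 4.0 * 1.2 cm = 4.8000 cm

4.8000 cm


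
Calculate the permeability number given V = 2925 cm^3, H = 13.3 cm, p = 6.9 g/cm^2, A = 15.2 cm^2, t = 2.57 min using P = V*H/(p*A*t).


Formula: Permeability Number P = (V * H) / (p * A * t)
Numerator: V * H = 2925 * 13.3 = 38902.5
Denominator: p * A * t = 6.9 * 15.2 * 2.57 = 269.5416
P = 38902.5 / 269.5416 = 144.3284

Final answer: 144.3284


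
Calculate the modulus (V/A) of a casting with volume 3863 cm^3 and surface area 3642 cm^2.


Formula: Casting Modulus M = V / A
M = 3863 cm^3 / 3642 cm^2 = 1.0607 cm

Final answer: 1.0607 cm


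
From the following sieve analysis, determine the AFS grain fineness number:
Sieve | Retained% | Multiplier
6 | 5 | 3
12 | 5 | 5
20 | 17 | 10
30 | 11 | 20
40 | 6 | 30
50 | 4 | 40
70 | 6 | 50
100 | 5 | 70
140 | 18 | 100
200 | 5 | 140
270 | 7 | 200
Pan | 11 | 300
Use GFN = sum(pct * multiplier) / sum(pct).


Formula: GFN = sum(pct * multiplier) / sum(pct)
sum(pct * multiplier) = 8620
sum(pct) = 100
GFN = 8620 / 100 = 86.20

86.20


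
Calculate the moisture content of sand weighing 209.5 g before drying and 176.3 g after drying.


Formula: MC = (W_wet - W_dry) / W_wet * 100
Water mass = 209.5 - 176.3 = 33.2 g
MC = 33.2 / 209.5 * 100 = 15.8473%

15.8473%


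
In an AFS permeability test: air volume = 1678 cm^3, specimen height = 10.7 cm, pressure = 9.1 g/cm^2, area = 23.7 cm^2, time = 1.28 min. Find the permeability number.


Formula: Permeability Number P = (V * H) / (p * A * t)
Numerator: V * H = 1678 * 10.7 = 17954.6
Denominator: p * A * t = 9.1 * 23.7 * 1.28 = 276.0576
P = 17954.6 / 276.0576 = 65.0393


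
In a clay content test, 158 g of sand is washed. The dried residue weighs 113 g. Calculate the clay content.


Formula: Clay% = (W_total - W_washed) / W_total * 100
Clay mass = 158 - 113 = 45 g
Clay% = 45 / 158 * 100 = 28.4810%


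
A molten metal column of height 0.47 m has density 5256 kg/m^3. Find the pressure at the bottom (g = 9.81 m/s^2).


Formula: P = rho * g * h
rho * g = 5256 * 9.81 = 51561.36 N/m^3
P = 51561.36 * 0.47 = 24233.8392 Pa

Final answer: 24233.8392 Pa


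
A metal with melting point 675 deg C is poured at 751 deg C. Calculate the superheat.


Formula: Superheat = T_pour - T_melt
Superheat = 751 - 675 = 76 deg C

Final answer: 76 deg C


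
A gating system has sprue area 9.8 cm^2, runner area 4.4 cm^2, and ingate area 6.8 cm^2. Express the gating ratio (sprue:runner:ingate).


Sprue:Runner:Ingate = 1 : 4.4/9.8 : 6.8/9.8 = 1:0.45:0.69

1:0.45:0.69


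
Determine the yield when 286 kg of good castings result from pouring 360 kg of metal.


Formula: Casting Yield = (W_good / W_total) * 100
Yield = (286 kg / 360 kg) * 100 = 79.4444%

79.4444%


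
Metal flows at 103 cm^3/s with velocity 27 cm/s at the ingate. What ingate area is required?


Formula: A_ingate = Q / v  (continuity equation)
A = 103 cm^3/s / 27 cm/s = 3.8148 cm^2

Final answer: 3.8148 cm^2


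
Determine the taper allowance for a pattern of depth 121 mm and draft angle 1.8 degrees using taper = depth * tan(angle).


Formula: taper = depth * tan(draft_angle)
tan(1.8 deg) = 0.0314263
taper = 121 mm * 0.0314263 = 3.8026 mm

3.8026 mm


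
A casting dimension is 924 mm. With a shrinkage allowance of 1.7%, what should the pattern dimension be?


Formula: L_pattern = L_casting * (1 + shrinkage_rate/100)
Shrinkage factor = 1 + 1.7/100 = 1.017
L_pattern = 924 mm * 1.017 = 939.7080 mm

Answer: 939.7080 mm


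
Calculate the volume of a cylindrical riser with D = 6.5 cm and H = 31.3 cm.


Formula: V = pi * (D/2)^2 * H  (cylinder volume)
Radius = D/2 = 6.5/2 = 3.25 cm
V = pi * 3.25^2 * 31.3 = 1038.6302 cm^3

1038.6302 cm^3


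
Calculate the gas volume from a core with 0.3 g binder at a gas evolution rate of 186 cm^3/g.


Formula: V_gas = W_binder * gas_evolution_rate
V = 0.3 g * 186 cm^3/g = 55.8000 cm^3

Final answer: 55.8000 cm^3


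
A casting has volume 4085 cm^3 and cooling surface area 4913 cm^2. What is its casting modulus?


Formula: Casting Modulus M = V / A
M = 4085 cm^3 / 4913 cm^2 = 0.8315 cm


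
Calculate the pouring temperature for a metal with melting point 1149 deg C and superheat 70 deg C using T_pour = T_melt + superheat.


Formula: T_pour = T_melt + Superheat
T_pour = 1149 + 70 = 1219 deg C

1219 deg C


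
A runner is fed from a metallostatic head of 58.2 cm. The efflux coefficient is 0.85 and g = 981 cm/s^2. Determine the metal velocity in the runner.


Formula: v = Cd * sqrt(2 * g * h)  (Torricelli with discharge coefficient)
2*g*h = 2 * 981 * 58.2 = 114188.4 cm^2/s^2
sqrt(114188.4) = 337.91774 cm/s
v = 0.85 * 337.91774 = 287.2301 cm/s

Final answer: 287.2301 cm/s


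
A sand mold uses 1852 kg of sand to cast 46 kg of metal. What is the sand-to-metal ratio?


Formula: Sand-to-Metal Ratio = W_sand / W_metal
Ratio = 1852 kg / 46 kg = 40.2609

Final answer: 40.2609


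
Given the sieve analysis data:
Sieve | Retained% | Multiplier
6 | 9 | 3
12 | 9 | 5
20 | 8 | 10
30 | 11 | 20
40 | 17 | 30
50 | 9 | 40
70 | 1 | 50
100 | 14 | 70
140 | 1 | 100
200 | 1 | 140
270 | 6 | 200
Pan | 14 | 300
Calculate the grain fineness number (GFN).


Formula: GFN = sum(pct * multiplier) / sum(pct)
sum(pct * multiplier) = 7912
sum(pct) = 100
GFN = 7912 / 100 = 79.12

79.12


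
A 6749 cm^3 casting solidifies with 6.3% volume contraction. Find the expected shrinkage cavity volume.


Formula: V_shrink = V_casting * shrinkage_pct / 100
V_shrink = 6749 cm^3 * 6.3 / 100 = 425.1870 cm^3


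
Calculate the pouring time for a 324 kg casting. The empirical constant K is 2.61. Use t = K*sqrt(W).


Formula: t = K * sqrt(W)
sqrt(W) = sqrt(324) = 18.00000
t = 2.61 * 18.00000 = 46.9800 s


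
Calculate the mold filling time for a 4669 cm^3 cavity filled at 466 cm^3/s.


Formula: t_fill = V_mold / Q_flow
t = 4669 cm^3 / 466 cm^3/s = 10.0193 s

Answer: 10.0193 s


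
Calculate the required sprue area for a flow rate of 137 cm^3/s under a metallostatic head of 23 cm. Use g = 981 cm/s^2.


Formula: v = sqrt(2*g*h), A = Q/v
Velocity: v = sqrt(2 * 981 * 23) = sqrt(45126) = 212.4288 cm/s
Sprue area: A = Q / v = 137 / 212.4288 = 0.6449 cm^2

0.6449 cm^2


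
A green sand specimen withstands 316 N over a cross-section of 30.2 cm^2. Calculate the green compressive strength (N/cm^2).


Formula: Compressive Strength = Force / Area
Strength = 316 N / 30.2 cm^2 = 10.4636 N/cm^2


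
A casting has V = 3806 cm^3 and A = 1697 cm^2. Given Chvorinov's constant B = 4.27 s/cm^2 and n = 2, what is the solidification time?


Formula: t_s = B * (V/A)^n  (Chvorinov's rule, n=2)
Modulus M = V/A = 3806/1697 = 2.242781 cm
M^2 = 2.242781^2 = 5.030067 cm^2
t_s = 4.27 * 5.030067 = 21.4784 s

Answer: 21.4784 s


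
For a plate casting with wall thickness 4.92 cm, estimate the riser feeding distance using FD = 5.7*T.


Formula: FD = 5.7 * T  (riser feeding-distance rule)
FD = 5.7 * 4.92 cm = 28.0440 cm

Answer: 28.0440 cm


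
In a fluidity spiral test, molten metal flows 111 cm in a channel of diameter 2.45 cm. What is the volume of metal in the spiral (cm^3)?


Formula: V = pi * (d/2)^2 * L  (cylinder volume)
Radius = 2.45/2 = 1.225 cm
V = pi * 1.225^2 * 111 = 523.2931 cm^3


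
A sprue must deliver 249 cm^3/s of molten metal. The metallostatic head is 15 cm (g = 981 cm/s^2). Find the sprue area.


Formula: v = sqrt(2*g*h), A = Q/v
Velocity: v = sqrt(2 * 981 * 15) = sqrt(29430) = 171.5517 cm/s
Sprue area: A = Q / v = 249 / 171.5517 = 1.4515 cm^2

Answer: 1.4515 cm^2


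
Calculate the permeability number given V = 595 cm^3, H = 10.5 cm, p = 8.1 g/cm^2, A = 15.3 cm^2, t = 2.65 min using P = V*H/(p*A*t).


Formula: Permeability Number P = (V * H) / (p * A * t)
Numerator: V * H = 595 * 10.5 = 6247.5
Denominator: p * A * t = 8.1 * 15.3 * 2.65 = 328.4145
P = 6247.5 / 328.4145 = 19.0232

Final answer: 19.0232


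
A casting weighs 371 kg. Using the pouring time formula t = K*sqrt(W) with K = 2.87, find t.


Formula: t = K * sqrt(W)
sqrt(W) = sqrt(371) = 19.26136
t = 2.87 * 19.26136 = 55.2801 s


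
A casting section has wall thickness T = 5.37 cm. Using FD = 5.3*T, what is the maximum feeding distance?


Formula: FD = 5.3 * T  (riser feeding-distance rule)
FD = 5.3 * 5.37 cm = 28.4610 cm

Final answer: 28.4610 cm


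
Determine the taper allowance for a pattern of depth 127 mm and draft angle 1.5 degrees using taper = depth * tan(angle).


Formula: taper = depth * tan(draft_angle)
tan(1.5 deg) = 0.0261859
taper = 127 mm * 0.0261859 = 3.3256 mm

Final answer: 3.3256 mm


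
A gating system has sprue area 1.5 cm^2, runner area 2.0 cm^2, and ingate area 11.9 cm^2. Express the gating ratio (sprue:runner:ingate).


Sprue:Runner:Ingate = 1 : 2.0/1.5 : 11.9/1.5 = 1:1.33:7.93

Answer: 1:1.33:7.93


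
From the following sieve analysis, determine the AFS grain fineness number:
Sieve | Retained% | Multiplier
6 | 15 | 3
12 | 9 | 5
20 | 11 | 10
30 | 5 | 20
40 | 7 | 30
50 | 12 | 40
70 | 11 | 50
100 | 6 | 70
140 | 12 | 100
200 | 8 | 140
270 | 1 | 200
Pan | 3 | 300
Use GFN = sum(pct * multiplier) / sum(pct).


Formula: GFN = sum(pct * multiplier) / sum(pct)
sum(pct * multiplier) = 5380
sum(pct) = 100
GFN = 5380 / 100 = 53.80

Final answer: 53.80


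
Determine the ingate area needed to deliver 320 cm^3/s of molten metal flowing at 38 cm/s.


Formula: A_ingate = Q / v  (continuity equation)
A = 320 cm^3/s / 38 cm/s = 8.4211 cm^2

Final answer: 8.4211 cm^2


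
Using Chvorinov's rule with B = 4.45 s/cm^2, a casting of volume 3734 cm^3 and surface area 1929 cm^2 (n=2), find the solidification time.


Formula: t_s = B * (V/A)^n  (Chvorinov's rule, n=2)
Modulus M = V/A = 3734/1929 = 1.935718 cm
M^2 = 1.935718^2 = 3.747004 cm^2
t_s = 4.45 * 3.747004 = 16.6742 s

16.6742 s


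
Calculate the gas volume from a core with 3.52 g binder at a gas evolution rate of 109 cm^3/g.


Formula: V_gas = W_binder * gas_evolution_rate
V = 3.52 g * 109 cm^3/g = 383.6800 cm^3

Answer: 383.6800 cm^3


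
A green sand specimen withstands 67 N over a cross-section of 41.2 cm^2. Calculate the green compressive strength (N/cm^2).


Formula: Compressive Strength = Force / Area
Strength = 67 N / 41.2 cm^2 = 1.6262 N/cm^2


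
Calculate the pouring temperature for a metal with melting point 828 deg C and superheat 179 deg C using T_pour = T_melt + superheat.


Formula: T_pour = T_melt + Superheat
T_pour = 828 + 179 = 1007 deg C

1007 deg C


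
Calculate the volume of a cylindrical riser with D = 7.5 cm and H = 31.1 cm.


Formula: V = pi * (D/2)^2 * H  (cylinder volume)
Radius = D/2 = 7.5/2 = 3.75 cm
V = pi * 3.75^2 * 31.1 = 1373.9559 cm^3

1373.9559 cm^3


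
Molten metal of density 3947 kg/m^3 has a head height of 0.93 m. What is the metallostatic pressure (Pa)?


Formula: P = rho * g * h
rho * g = 3947 * 9.81 = 38720.07 N/m^3
P = 38720.07 * 0.93 = 36009.6651 Pa

Answer: 36009.6651 Pa


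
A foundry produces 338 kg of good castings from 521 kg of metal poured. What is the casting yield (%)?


Formula: Casting Yield = (W_good / W_total) * 100
Yield = (338 kg / 521 kg) * 100 = 64.8752%

Final answer: 64.8752%


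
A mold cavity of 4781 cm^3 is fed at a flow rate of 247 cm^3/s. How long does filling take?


Formula: t_fill = V_mold / Q_flow
t = 4781 cm^3 / 247 cm^3/s = 19.3563 s

19.3563 s


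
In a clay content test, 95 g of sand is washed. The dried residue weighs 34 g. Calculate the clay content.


Formula: Clay% = (W_total - W_washed) / W_total * 100
Clay mass = 95 - 34 = 61 g
Clay% = 61 / 95 * 100 = 64.2105%

Answer: 64.2105%


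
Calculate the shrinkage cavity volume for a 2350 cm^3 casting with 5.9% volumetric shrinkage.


Formula: V_shrink = V_casting * shrinkage_pct / 100
V_shrink = 2350 cm^3 * 5.9 / 100 = 138.6500 cm^3

138.6500 cm^3


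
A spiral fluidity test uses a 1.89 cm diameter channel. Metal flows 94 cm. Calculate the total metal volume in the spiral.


Formula: V = pi * (d/2)^2 * L  (cylinder volume)
Radius = 1.89/2 = 0.945 cm
V = pi * 0.945^2 * 94 = 263.7190 cm^3

Final answer: 263.7190 cm^3


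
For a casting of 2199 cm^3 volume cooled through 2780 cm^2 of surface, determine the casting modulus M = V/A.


Formula: Casting Modulus M = V / A
M = 2199 cm^3 / 2780 cm^2 = 0.7910 cm


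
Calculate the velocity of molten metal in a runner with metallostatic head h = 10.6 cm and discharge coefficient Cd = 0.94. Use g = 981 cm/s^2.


Formula: v = Cd * sqrt(2 * g * h)  (Torricelli with discharge coefficient)
2*g*h = 2 * 981 * 10.6 = 20797.2 cm^2/s^2
sqrt(20797.2) = 144.21234 cm/s
v = 0.94 * 144.21234 = 135.5596 cm/s

Final answer: 135.5596 cm/s


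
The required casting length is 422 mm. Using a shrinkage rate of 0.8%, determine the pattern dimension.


Formula: L_pattern = L_casting * (1 + shrinkage_rate/100)
Shrinkage factor = 1 + 0.8/100 = 1.008
L_pattern = 422 mm * 1.008 = 425.3760 mm

Answer: 425.3760 mm


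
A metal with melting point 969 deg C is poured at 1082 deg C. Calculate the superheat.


Formula: Superheat = T_pour - T_melt
Superheat = 1082 - 969 = 113 deg C

Final answer: 113 deg C


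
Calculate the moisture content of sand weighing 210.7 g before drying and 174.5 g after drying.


Formula: MC = (W_wet - W_dry) / W_wet * 100
Water mass = 210.7 - 174.5 = 36.2 g
MC = 36.2 / 210.7 * 100 = 17.1808%

Final answer: 17.1808%


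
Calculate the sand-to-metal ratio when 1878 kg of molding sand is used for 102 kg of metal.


Formula: Sand-to-Metal Ratio = W_sand / W_metal
Ratio = 1878 kg / 102 kg = 18.4118

18.4118


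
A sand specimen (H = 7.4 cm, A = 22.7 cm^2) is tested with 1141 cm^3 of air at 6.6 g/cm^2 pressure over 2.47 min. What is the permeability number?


Formula: Permeability Number P = (V * H) / (p * A * t)
Numerator: V * H = 1141 * 7.4 = 8443.4
Denominator: p * A * t = 6.6 * 22.7 * 2.47 = 370.0554
P = 8443.4 / 370.0554 = 22.8166

Answer: 22.8166


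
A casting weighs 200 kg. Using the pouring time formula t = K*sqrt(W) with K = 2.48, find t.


Formula: t = K * sqrt(W)
sqrt(W) = sqrt(200) = 14.14214
t = 2.48 * 14.14214 = 35.0725 s

35.0725 s


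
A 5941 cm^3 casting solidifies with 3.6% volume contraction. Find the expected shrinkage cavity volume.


Formula: V_shrink = V_casting * shrinkage_pct / 100
V_shrink = 5941 cm^3 * 3.6 / 100 = 213.8760 cm^3

213.8760 cm^3


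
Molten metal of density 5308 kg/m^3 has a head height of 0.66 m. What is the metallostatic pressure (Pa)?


Formula: P = rho * g * h
rho * g = 5308 * 9.81 = 52071.48 N/m^3
P = 52071.48 * 0.66 = 34367.1768 Pa

Final answer: 34367.1768 Pa


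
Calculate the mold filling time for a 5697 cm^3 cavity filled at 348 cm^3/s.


Formula: t_fill = V_mold / Q_flow
t = 5697 cm^3 / 348 cm^3/s = 16.3707 s

16.3707 s


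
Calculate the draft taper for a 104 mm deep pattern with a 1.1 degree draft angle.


Formula: taper = depth * tan(draft_angle)
tan(1.1 deg) = 0.0192010
taper = 104 mm * 0.0192010 = 1.9969 mm

Answer: 1.9969 mm


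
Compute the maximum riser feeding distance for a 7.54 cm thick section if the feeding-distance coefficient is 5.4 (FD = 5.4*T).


Formula: FD = 5.4 * T  (riser feeding-distance rule)
FD = 5.4 * 7.54 cm = 40.7160 cm

Answer: 40.7160 cm


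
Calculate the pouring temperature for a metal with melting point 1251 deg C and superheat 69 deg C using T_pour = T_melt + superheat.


Formula: T_pour = T_melt + Superheat
T_pour = 1251 + 69 = 1320 deg C

Answer: 1320 deg C


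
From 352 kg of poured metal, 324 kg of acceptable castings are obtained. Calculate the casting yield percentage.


Formula: Casting Yield = (W_good / W_total) * 100
Yield = (324 kg / 352 kg) * 100 = 92.0455%

Answer: 92.0455%


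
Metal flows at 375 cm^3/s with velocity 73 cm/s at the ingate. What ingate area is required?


Formula: A_ingate = Q / v  (continuity equation)
A = 375 cm^3/s / 73 cm/s = 5.1370 cm^2

5.1370 cm^2


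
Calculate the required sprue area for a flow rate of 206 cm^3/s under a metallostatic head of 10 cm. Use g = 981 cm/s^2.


Formula: v = sqrt(2*g*h), A = Q/v
Velocity: v = sqrt(2 * 981 * 10) = sqrt(19620) = 140.0714 cm/s
Sprue area: A = Q / v = 206 / 140.0714 = 1.4707 cm^2

Final answer: 1.4707 cm^2


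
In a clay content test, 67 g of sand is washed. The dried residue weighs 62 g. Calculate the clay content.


Formula: Clay% = (W_total - W_washed) / W_total * 100
Clay mass = 67 - 62 = 5 g
Clay% = 5 / 67 * 100 = 7.4627%

Answer: 7.4627%


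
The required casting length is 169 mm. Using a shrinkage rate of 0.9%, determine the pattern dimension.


Formula: L_pattern = L_casting * (1 + shrinkage_rate/100)
Shrinkage factor = 1 + 0.9/100 = 1.009
L_pattern = 169 mm * 1.009 = 170.5210 mm

170.5210 mm


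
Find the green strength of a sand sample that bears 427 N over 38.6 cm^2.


Formula: Compressive Strength = Force / Area
Strength = 427 N / 38.6 cm^2 = 11.0622 N/cm^2


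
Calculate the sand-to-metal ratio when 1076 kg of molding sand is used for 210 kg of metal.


Formula: Sand-to-Metal Ratio = W_sand / W_metal
Ratio = 1076 kg / 210 kg = 5.1238


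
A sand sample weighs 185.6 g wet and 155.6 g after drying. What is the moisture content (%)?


Formula: MC = (W_wet - W_dry) / W_wet * 100
Water mass = 185.6 - 155.6 = 30.0 g
MC = 30.0 / 185.6 * 100 = 16.1638%

Answer: 16.1638%


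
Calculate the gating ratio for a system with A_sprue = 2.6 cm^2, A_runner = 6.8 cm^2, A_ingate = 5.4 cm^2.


Sprue:Runner:Ingate = 1 : 6.8/2.6 : 5.4/2.6 = 1:2.62:2.08


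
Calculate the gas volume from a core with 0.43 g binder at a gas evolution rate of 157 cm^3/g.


Formula: V_gas = W_binder * gas_evolution_rate
V = 0.43 g * 157 cm^3/g = 67.5100 cm^3


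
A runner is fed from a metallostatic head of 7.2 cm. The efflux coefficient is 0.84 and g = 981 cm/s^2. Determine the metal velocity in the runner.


Formula: v = Cd * sqrt(2 * g * h)  (Torricelli with discharge coefficient)
2*g*h = 2 * 981 * 7.2 = 14126.4 cm^2/s^2
sqrt(14126.4) = 118.85453 cm/s
v = 0.84 * 118.85453 = 99.8378 cm/s

Final answer: 99.8378 cm/s


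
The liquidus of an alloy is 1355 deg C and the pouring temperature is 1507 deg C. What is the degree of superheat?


Formula: Superheat = T_pour - T_melt
Superheat = 1507 - 1355 = 152 deg C

Answer: 152 deg C


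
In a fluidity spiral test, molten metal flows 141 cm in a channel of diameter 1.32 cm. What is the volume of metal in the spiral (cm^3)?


Formula: V = pi * (d/2)^2 * L  (cylinder volume)
Radius = 1.32/2 = 0.66 cm
V = pi * 0.66^2 * 141 = 192.9554 cm^3

192.9554 cm^3


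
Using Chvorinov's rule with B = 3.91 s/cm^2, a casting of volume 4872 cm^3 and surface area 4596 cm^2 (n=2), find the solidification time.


Formula: t_s = B * (V/A)^n  (Chvorinov's rule, n=2)
Modulus M = V/A = 4872/4596 = 1.060052 cm
M^2 = 1.060052^2 = 1.123710 cm^2
t_s = 3.91 * 1.123710 = 4.3937 s

Answer: 4.3937 s


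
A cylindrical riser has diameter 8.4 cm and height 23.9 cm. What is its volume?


Formula: V = pi * (D/2)^2 * H  (cylinder volume)
Radius = D/2 = 8.4/2 = 4.2 cm
V = pi * 4.2^2 * 23.9 = 1324.4829 cm^3

Answer: 1324.4829 cm^3


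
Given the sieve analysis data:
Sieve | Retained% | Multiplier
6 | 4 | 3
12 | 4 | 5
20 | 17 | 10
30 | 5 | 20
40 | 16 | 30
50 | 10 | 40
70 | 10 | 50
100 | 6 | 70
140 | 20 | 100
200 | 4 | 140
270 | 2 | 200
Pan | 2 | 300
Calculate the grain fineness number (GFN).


Formula: GFN = sum(pct * multiplier) / sum(pct)
sum(pct * multiplier) = 5662
sum(pct) = 100
GFN = 5662 / 100 = 56.62

Final answer: 56.62


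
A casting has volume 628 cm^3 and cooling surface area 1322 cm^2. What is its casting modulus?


Formula: Casting Modulus M = V / A
M = 628 cm^3 / 1322 cm^2 = 0.4750 cm


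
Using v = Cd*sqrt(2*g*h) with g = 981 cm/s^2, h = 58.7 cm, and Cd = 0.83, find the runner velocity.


Formula: v = Cd * sqrt(2 * g * h)  (Torricelli with discharge coefficient)
2*g*h = 2 * 981 * 58.7 = 115169.4 cm^2/s^2
sqrt(115169.4) = 339.36617 cm/s
v = 0.83 * 339.36617 = 281.6739 cm/s

Final answer: 281.6739 cm/s


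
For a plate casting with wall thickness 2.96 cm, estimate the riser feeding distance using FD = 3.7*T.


Formula: FD = 3.7 * T  (riser feeding-distance rule)
FD = 3.7 * 2.96 cm = 10.9520 cm

Final answer: 10.9520 cm


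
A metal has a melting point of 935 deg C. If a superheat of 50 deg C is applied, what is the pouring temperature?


Formula: T_pour = T_melt + Superheat
T_pour = 935 + 50 = 985 deg C


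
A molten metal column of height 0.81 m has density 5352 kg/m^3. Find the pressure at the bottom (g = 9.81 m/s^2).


Formula: P = rho * g * h
rho * g = 5352 * 9.81 = 52503.12 N/m^3
P = 52503.12 * 0.81 = 42527.5272 Pa

42527.5272 Pa


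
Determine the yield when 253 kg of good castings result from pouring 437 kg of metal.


Formula: Casting Yield = (W_good / W_total) * 100
Yield = (253 kg / 437 kg) * 100 = 57.8947%

Answer: 57.8947%


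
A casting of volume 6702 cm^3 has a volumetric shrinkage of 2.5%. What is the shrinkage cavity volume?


Formula: V_shrink = V_casting * shrinkage_pct / 100
V_shrink = 6702 cm^3 * 2.5 / 100 = 167.5500 cm^3

Final answer: 167.5500 cm^3


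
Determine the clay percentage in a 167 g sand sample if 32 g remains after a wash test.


Formula: Clay% = (W_total - W_washed) / W_total * 100
Clay mass = 167 - 32 = 135 g
Clay% = 135 / 167 * 100 = 80.8383%

Final answer: 80.8383%


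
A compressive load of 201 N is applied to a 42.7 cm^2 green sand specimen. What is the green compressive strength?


Formula: Compressive Strength = Force / Area
Strength = 201 N / 42.7 cm^2 = 4.7073 N/cm^2


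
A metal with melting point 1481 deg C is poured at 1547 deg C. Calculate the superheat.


Formula: Superheat = T_pour - T_melt
Superheat = 1547 - 1481 = 66 deg C

Final answer: 66 deg C


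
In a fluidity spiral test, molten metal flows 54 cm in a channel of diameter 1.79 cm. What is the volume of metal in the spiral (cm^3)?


Formula: V = pi * (d/2)^2 * L  (cylinder volume)
Radius = 1.79/2 = 0.895 cm
V = pi * 0.895^2 * 54 = 135.8907 cm^3

Final answer: 135.8907 cm^3


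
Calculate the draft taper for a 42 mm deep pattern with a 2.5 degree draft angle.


Formula: taper = depth * tan(draft_angle)
tan(2.5 deg) = 0.0436609
taper = 42 mm * 0.0436609 = 1.8338 mm

Final answer: 1.8338 mm


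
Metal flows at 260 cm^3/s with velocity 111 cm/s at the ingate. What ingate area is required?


Formula: A_ingate = Q / v  (continuity equation)
A = 260 cm^3/s / 111 cm/s = 2.3423 cm^2

Final answer: 2.3423 cm^2


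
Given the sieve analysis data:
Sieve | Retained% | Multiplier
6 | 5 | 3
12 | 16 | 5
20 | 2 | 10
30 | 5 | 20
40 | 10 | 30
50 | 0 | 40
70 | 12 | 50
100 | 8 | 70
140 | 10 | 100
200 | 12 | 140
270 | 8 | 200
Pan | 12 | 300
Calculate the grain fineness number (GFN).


Formula: GFN = sum(pct * multiplier) / sum(pct)
sum(pct * multiplier) = 9555
sum(pct) = 100
GFN = 9555 / 100 = 95.55


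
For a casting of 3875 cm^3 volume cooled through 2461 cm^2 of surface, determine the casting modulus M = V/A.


Formula: Casting Modulus M = V / A
M = 3875 cm^3 / 2461 cm^2 = 1.5746 cm

1.5746 cm


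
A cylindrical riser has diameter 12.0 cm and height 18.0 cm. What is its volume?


Formula: V = pi * (D/2)^2 * H  (cylinder volume)
Radius = D/2 = 12.0/2 = 6.0 cm
V = pi * 6.0^2 * 18.0 = 2035.7520 cm^3

Answer: 2035.7520 cm^3


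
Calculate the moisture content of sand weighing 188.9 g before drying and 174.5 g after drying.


Formula: MC = (W_wet - W_dry) / W_wet * 100
Water mass = 188.9 - 174.5 = 14.4 g
MC = 14.4 / 188.9 * 100 = 7.6231%

7.6231%


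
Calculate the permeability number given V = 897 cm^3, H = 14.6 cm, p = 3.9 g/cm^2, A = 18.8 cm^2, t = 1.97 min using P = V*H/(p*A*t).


Formula: Permeability Number P = (V * H) / (p * A * t)
Numerator: V * H = 897 * 14.6 = 13096.2
Denominator: p * A * t = 3.9 * 18.8 * 1.97 = 144.4404
P = 13096.2 / 144.4404 = 90.6685

Final answer: 90.6685


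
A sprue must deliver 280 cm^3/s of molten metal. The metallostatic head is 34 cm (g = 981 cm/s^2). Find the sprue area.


Formula: v = sqrt(2*g*h), A = Q/v
Velocity: v = sqrt(2 * 981 * 34) = sqrt(66708) = 258.2789 cm/s
Sprue area: A = Q / v = 280 / 258.2789 = 1.0841 cm^2


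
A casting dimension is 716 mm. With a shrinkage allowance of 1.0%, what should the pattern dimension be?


Formula: L_pattern = L_casting * (1 + shrinkage_rate/100)
Shrinkage factor = 1 + 1.0/100 = 1.01
L_pattern = 716 mm * 1.01 = 723.1600 mm

Final answer: 723.1600 mm


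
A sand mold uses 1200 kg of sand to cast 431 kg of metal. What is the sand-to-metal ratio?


Formula: Sand-to-Metal Ratio = W_sand / W_metal
Ratio = 1200 kg / 431 kg = 2.7842

Answer: 2.7842


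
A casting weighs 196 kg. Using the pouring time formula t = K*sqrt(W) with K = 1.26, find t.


Formula: t = K * sqrt(W)
sqrt(W) = sqrt(196) = 14.00000
t = 1.26 * 14.00000 = 17.6400 s

17.6400 s
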